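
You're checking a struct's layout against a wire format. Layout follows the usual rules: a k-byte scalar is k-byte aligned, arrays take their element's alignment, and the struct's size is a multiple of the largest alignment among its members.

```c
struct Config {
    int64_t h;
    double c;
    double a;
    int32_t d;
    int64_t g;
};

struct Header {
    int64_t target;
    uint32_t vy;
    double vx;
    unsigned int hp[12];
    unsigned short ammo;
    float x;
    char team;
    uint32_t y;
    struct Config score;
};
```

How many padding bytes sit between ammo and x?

2

Config: @0: h [8B, align 8] → 8; @8: c [8B, align 8] → 16; @16: a [8B, align 8] → 24; @24: d [4B, align 4] → 28; +4 pad (align 8); @32: g [8B, align 8] → 40; size 40, align 8
@0: target [8B, align 8] → 8
@8: vy [4B, align 4] → 12
+4 pad (align 8)
@16: vx [8B, align 8] → 24
@24: hp [48B, align 4] → 72
@72: ammo [2B, align 2] → 74
+2 pad (align 4)
@76: x [4B, align 4] → 80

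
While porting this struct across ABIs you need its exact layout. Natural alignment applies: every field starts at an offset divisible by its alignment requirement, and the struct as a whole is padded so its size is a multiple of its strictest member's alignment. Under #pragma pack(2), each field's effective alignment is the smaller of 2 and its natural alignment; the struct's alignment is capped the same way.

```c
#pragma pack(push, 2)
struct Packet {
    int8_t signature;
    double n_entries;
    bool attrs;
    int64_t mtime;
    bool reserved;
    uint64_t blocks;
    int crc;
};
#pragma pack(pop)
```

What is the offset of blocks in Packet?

signature at 0 (size 1, align 1) → ends 1
pad 1 to align 2 for n_entries
n_entries at 2 (size 8, align 2) → ends 10
attrs at 10 (size 1, align 1) → ends 11
pad 1 to align 2 for mtime
mtime at 12 (size 8, align 2) → ends 20
reserved at 20 (size 1, align 1) → ends 21
pad 1 to align 2 for blocks
blocks at 22 (size 8, align 2) → ends 30

22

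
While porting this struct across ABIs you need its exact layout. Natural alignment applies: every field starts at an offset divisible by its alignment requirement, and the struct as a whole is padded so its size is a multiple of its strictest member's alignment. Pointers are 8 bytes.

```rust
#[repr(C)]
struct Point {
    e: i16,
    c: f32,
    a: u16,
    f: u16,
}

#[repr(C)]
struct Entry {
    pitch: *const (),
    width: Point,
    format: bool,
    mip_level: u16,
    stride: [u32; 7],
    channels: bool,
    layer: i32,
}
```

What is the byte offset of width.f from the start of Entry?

Point: @0: e [2B, align 2] → 2; +2 pad (align 4); @4: c [4B, align 4] → 8; @8: a [2B, align 2] → 10; @10: f [2B, align 2] → 12; size 12, align 4
@0: pitch [8B, align 8] → 8
@8: width [12B, align 4] → 20
within Point: f at 10
8 + 10 = 18

18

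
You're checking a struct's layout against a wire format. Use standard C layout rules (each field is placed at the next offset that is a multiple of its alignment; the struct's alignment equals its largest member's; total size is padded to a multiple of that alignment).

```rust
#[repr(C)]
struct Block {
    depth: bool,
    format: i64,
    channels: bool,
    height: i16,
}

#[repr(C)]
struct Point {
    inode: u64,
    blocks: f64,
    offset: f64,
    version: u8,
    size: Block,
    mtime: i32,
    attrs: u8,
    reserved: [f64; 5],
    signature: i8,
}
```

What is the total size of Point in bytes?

Block: depth at 0 (size 1, align 1) → ends 1; pad 7 to align 8 for format; format at 8 (size 8, align 8) → ends 16; channels at 16 (size 1, align 1) → ends 17; pad 1 to align 2 for height; height at 18 (size 2, align 2) → ends 20; tail pad 4 to reach multiple of 8; total 24 bytes, alignment 8
inode at 0 (size 8, align 8) → ends 8
blocks at 8 (size 8, align 8) → ends 16
offset at 16 (size 8, align 8) → ends 24
version at 24 (size 1, align 1) → ends 25
pad 7 to align 8 for size
size at 32 (size 24, align 8) → ends 56
mtime at 56 (size 4, align 4) → ends 60
attrs at 60 (size 1, align 1) → ends 61
pad 3 to align 8 for reserved
reserved at 64 (size 40, align 8) → ends 104
signature at 104 (size 1, align 1) → ends 105
tail pad 7 to reach multiple of 8
total 112 bytes, alignment 8

112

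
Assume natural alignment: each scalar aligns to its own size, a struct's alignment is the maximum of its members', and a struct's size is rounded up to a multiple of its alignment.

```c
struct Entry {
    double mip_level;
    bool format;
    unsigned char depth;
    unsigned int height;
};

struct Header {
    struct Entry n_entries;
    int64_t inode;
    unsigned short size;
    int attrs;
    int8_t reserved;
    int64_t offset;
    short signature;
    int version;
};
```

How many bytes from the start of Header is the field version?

Entry: @0: mip_level [8B, align 8] → 8; @8: format [1B, align 1] → 9; @9: depth [1B, align 1] → 10; +2 pad (align 4); @12: height [4B, align 4] → 16; size 16, align 8
@0: n_entries [16B, align 8] → 16
@16: inode [8B, align 8] → 24
@24: size [2B, align 2] → 26
+2 pad (align 4)
@28: attrs [4B, align 4] → 32
@32: reserved [1B, align 1] → 33
+7 pad (align 8)
@40: offset [8B, align 8] → 48
@48: signature [2B, align 2] → 50
+2 pad (align 4)
@52: version [4B, align 4] → 56

52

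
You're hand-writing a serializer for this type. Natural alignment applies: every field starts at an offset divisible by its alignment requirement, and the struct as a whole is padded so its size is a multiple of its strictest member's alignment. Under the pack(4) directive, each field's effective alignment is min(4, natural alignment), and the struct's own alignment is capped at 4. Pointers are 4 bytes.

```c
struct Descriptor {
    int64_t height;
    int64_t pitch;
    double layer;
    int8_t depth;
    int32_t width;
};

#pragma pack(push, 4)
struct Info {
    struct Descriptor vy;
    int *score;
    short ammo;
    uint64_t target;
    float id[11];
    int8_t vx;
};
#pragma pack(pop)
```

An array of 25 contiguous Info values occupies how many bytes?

2400

Descriptor: 0..8  height  (8B, 8-aligned); 8..16  pitch  (8B, 8-aligned); 16..24  layer  (8B, 8-aligned); 24..25  depth  (1B, 1-aligned); 25..28  -- padding (3B); 28..32  width  (4B, 4-aligned); sizeof = 32, alignof = 8
0..32  vy  (32B, 4-aligned)
32..36  score  (4B, 4-aligned)
36..38  ammo  (2B, 2-aligned)
38..40  -- padding (2B)
40..48  target  (8B, 4-aligned)
48..92  id  (44B, 4-aligned)
92..93  vx  (1B, 1-aligned)
93..96  -- tail padding (3B)
sizeof = 96, alignof = 4
array of 25: 25 × 96 = 2400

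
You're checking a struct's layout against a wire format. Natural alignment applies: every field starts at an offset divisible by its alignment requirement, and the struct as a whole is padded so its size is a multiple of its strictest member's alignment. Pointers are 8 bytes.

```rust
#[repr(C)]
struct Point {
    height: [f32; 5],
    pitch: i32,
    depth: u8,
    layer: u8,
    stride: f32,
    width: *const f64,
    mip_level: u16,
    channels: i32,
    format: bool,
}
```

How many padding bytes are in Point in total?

height at 0 (size 20, align 4) → ends 20
pitch at 20 (size 4, align 4) → ends 24
depth at 24 (size 1, align 1) → ends 25
layer at 25 (size 1, align 1) → ends 26
pad 2 to align 4 for stride
stride at 28 (size 4, align 4) → ends 32
width at 32 (size 8, align 8) → ends 40
mip_level at 40 (size 2, align 2) → ends 42
pad 2 to align 4 for channels
channels at 44 (size 4, align 4) → ends 48
format at 48 (size 1, align 1) → ends 49
tail pad 7 to reach multiple of 8
total 56 bytes, alignment 8
data bytes 45, size 56 → padding 11

11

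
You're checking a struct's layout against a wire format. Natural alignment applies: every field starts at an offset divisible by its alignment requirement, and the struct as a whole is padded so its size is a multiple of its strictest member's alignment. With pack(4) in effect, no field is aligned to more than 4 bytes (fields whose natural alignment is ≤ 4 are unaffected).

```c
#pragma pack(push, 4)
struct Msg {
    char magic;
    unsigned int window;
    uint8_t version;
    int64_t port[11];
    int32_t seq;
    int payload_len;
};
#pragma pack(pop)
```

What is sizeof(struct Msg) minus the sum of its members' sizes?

6

0..1  magic  (1B, 1-aligned)
1..4  -- padding (3B)
4..8  window  (4B, 4-aligned)
8..9  version  (1B, 1-aligned)
9..12  -- padding (3B)
12..100  port  (88B, 4-aligned)
100..104  seq  (4B, 4-aligned)
104..108  payload_len  (4B, 4-aligned)
sizeof = 108, alignof = 4
data bytes 102, size 108 → padding 6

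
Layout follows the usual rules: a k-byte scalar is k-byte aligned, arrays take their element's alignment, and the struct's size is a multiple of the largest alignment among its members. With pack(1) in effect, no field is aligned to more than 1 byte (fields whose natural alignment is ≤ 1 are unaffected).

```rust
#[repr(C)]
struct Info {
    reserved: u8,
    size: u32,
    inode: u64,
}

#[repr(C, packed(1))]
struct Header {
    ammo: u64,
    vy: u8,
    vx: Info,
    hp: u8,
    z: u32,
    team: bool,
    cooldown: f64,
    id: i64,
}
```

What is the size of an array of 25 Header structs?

Info: @0: reserved [1B, align 1] → 1; +3 pad (align 4); @4: size [4B, align 4] → 8; @8: inode [8B, align 8] → 16; size 16, align 8
@0: ammo [8B, align 1] → 8
@8: vy [1B, align 1] → 9
@9: vx [16B, align 1] → 25
@25: hp [1B, align 1] → 26
@26: z [4B, align 1] → 30
@30: team [1B, align 1] → 31
@31: cooldown [8B, align 1] → 39
@39: id [8B, align 1] → 47
size 47, align 1
array of 25: 25 × 47 = 1175

1175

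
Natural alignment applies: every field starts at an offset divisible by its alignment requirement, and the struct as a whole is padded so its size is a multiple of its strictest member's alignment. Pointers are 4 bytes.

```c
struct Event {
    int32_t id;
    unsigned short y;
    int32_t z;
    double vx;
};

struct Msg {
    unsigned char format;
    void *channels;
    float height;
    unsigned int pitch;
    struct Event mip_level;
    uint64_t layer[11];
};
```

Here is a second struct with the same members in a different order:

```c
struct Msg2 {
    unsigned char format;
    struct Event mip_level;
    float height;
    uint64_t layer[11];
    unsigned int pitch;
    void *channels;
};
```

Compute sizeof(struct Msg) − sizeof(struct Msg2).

Event: 0..4  id  (4B, 4-aligned); 4..6  y  (2B, 2-aligned); 6..8  -- padding (2B); 8..12  z  (4B, 4-aligned); 12..16  -- padding (4B); 16..24  vx  (8B, 8-aligned); sizeof = 24, alignof = 8
0..1  format  (1B, 1-aligned)
1..4  -- padding (3B)
4..8  channels  (4B, 4-aligned)
8..12  height  (4B, 4-aligned)
12..16  pitch  (4B, 4-aligned)
16..40  mip_level  (24B, 8-aligned)
40..128  layer  (88B, 8-aligned)
sizeof = 128, alignof = 8
— Msg2 —
0..1  format  (1B, 1-aligned)
1..8  -- padding (7B)
8..32  mip_level  (24B, 8-aligned)
32..36  height  (4B, 4-aligned)
36..40  -- padding (4B)
40..128  layer  (88B, 8-aligned)
128..132  pitch  (4B, 4-aligned)
132..136  channels  (4B, 4-aligned)
sizeof = 136, alignof = 8
128 − 136 = -8

-8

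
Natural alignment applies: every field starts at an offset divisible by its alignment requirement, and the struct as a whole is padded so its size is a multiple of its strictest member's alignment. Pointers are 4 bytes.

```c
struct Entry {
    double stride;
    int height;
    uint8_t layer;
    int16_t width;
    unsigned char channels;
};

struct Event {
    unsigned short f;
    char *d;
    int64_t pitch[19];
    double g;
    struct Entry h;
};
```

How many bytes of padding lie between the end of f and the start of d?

Entry: @0: stride [8B, align 8] → 8; @8: height [4B, align 4] → 12; @12: layer [1B, align 1] → 13; +1 pad (align 2); @14: width [2B, align 2] → 16; @16: channels [1B, align 1] → 17; +7 tail pad (align 8); size 24, align 8
@0: f [2B, align 2] → 2
+2 pad (align 4)
@4: d [4B, align 4] → 8

2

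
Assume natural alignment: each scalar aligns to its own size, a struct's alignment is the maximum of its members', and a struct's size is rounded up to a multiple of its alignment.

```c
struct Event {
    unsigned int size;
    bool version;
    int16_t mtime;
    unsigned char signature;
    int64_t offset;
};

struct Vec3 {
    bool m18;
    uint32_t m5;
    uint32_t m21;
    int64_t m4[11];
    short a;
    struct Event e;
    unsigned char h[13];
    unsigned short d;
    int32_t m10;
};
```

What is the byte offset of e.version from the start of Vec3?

116

Event: @0: size [4B, align 4] → 4; @4: version [1B, align 1] → 5; +1 pad (align 2); @6: mtime [2B, align 2] → 8; @8: signature [1B, align 1] → 9; +7 pad (align 8); @16: offset [8B, align 8] → 24; size 24, align 8
@0: m18 [1B, align 1] → 1
+3 pad (align 4)
@4: m5 [4B, align 4] → 8
@8: m21 [4B, align 4] → 12
+4 pad (align 8)
@16: m4 [88B, align 8] → 104
@104: a [2B, align 2] → 106
+6 pad (align 8)
@112: e [24B, align 8] → 136
within Event: version at 4
112 + 4 = 116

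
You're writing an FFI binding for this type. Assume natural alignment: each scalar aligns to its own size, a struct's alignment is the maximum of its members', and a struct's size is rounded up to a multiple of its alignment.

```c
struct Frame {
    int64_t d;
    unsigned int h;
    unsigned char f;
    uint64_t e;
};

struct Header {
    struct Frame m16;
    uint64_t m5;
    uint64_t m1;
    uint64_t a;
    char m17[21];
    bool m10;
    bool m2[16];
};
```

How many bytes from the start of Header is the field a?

Frame: @0: d [8B, align 8] → 8; @8: h [4B, align 4] → 12; @12: f [1B, align 1] → 13; +3 pad (align 8); @16: e [8B, align 8] → 24; size 24, align 8
@0: m16 [24B, align 8] → 24
@24: m5 [8B, align 8] → 32
@32: m1 [8B, align 8] → 40
@40: a [8B, align 8] → 48

40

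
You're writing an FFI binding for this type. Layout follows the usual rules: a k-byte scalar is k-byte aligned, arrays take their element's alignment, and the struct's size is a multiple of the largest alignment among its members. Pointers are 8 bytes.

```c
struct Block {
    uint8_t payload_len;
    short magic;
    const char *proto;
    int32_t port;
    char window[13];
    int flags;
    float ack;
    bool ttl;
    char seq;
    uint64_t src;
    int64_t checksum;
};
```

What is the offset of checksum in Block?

56

@0: payload_len [1B, align 1] → 1
+1 pad (align 2)
@2: magic [2B, align 2] → 4
+4 pad (align 8)
@8: proto [8B, align 8] → 16
@16: port [4B, align 4] → 20
@20: window [13B, align 1] → 33
+3 pad (align 4)
@36: flags [4B, align 4] → 40
@40: ack [4B, align 4] → 44
@44: ttl [1B, align 1] → 45
@45: seq [1B, align 1] → 46
+2 pad (align 8)
@48: src [8B, align 8] → 56
@56: checksum [8B, align 8] → 64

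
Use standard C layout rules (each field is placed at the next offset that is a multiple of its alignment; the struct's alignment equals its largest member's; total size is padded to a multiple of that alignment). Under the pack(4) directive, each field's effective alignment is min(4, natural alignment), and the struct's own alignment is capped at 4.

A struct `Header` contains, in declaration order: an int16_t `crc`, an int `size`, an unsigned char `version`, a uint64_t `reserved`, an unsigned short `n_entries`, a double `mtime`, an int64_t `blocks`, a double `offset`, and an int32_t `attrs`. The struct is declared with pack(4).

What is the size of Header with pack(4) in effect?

52

0..2  crc  (2B, 2-aligned)
2..4  -- padding (2B)
4..8  size  (4B, 4-aligned)
8..9  version  (1B, 1-aligned)
9..12  -- padding (3B)
12..20  reserved  (8B, 4-aligned)
20..22  n_entries  (2B, 2-aligned)
22..24  -- padding (2B)
24..32  mtime  (8B, 4-aligned)
32..40  blocks  (8B, 4-aligned)
40..48  offset  (8B, 4-aligned)
48..52  attrs  (4B, 4-aligned)
sizeof = 52, alignof = 4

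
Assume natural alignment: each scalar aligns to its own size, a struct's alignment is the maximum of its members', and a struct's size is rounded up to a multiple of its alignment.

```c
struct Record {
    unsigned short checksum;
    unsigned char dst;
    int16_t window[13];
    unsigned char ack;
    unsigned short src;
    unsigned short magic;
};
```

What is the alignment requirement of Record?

2

member alignments: checksum=2, dst=1, window=2, ack=1, src=2, magic=2
max = 2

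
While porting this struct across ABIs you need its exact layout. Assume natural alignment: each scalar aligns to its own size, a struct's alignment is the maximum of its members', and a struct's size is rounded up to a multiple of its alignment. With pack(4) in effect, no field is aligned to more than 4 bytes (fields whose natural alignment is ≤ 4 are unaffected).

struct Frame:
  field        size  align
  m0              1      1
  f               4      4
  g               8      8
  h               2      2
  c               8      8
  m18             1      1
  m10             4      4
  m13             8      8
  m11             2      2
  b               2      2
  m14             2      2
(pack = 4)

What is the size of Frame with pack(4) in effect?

@0: m0 [1B, align 1] → 1
+3 pad (align 4)
@4: f [4B, align 4] → 8
@8: g [8B, align 4] → 16
@16: h [2B, align 2] → 18
+2 pad (align 4)
@20: c [8B, align 4] → 28
@28: m18 [1B, align 1] → 29
+3 pad (align 4)
@32: m10 [4B, align 4] → 36
@36: m13 [8B, align 4] → 44
@44: m11 [2B, align 2] → 46
@46: b [2B, align 2] → 48
@48: m14 [2B, align 2] → 50
+2 tail pad (align 4)
size 52, align 4

52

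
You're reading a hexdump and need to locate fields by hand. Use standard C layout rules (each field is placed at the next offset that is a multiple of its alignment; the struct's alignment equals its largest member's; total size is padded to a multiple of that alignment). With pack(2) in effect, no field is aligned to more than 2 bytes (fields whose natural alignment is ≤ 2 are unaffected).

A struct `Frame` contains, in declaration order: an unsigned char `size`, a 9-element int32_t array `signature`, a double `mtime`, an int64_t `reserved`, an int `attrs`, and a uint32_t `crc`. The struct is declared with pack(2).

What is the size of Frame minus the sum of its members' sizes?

1

@0: size [1B, align 1] → 1
+1 pad (align 2)
@2: signature [36B, align 2] → 38
@38: mtime [8B, align 2] → 46
@46: reserved [8B, align 2] → 54
@54: attrs [4B, align 2] → 58
@58: crc [4B, align 2] → 62
size 62, align 2
data bytes 61, size 62 → padding 1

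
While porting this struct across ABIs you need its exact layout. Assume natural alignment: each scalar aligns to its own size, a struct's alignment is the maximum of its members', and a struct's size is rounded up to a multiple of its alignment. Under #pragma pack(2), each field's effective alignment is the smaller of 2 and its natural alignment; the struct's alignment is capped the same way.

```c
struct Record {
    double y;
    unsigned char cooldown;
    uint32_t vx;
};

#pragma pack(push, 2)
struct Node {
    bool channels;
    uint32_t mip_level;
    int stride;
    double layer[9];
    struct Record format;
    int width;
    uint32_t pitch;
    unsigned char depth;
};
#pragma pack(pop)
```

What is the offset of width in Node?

98

Record: @0: y [8B, align 8] → 8; @8: cooldown [1B, align 1] → 9; +3 pad (align 4); @12: vx [4B, align 4] → 16; size 16, align 8
@0: channels [1B, align 1] → 1
+1 pad (align 2)
@2: mip_level [4B, align 2] → 6
@6: stride [4B, align 2] → 10
@10: layer [72B, align 2] → 82
@82: format [16B, align 2] → 98
@98: width [4B, align 2] → 102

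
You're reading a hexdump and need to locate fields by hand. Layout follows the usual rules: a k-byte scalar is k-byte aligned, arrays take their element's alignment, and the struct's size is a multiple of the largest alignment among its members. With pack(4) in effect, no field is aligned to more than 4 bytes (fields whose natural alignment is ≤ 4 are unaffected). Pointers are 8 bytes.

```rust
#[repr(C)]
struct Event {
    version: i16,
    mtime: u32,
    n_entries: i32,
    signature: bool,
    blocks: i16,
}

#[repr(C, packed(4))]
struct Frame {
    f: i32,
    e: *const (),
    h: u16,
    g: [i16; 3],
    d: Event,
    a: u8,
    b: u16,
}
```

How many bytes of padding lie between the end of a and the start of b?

Event: 0..2  version  (2B, 2-aligned); 2..4  -- padding (2B); 4..8  mtime  (4B, 4-aligned); 8..12  n_entries  (4B, 4-aligned); 12..13  signature  (1B, 1-aligned); 13..14  -- padding (1B); 14..16  blocks  (2B, 2-aligned); sizeof = 16, alignof = 4
0..4  f  (4B, 4-aligned)
4..12  e  (8B, 4-aligned)
12..14  h  (2B, 2-aligned)
14..20  g  (6B, 2-aligned)
20..36  d  (16B, 4-aligned)
36..37  a  (1B, 1-aligned)
37..38  -- padding (1B)
38..40  b  (2B, 2-aligned)

1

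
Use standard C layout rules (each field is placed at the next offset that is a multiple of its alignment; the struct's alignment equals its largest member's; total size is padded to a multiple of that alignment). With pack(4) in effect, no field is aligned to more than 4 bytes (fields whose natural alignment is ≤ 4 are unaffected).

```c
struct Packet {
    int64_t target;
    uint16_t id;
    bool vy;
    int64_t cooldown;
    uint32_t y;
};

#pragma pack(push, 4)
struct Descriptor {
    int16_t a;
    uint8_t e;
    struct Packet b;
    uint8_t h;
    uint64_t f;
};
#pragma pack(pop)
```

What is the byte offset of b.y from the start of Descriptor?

Packet: 0..8  target  (8B, 8-aligned); 8..10  id  (2B, 2-aligned); 10..11  vy  (1B, 1-aligned); 11..16  -- padding (5B); 16..24  cooldown  (8B, 8-aligned); 24..28  y  (4B, 4-aligned); 28..32  -- tail padding (4B); sizeof = 32, alignof = 8
0..2  a  (2B, 2-aligned)
2..3  e  (1B, 1-aligned)
3..4  -- padding (1B)
4..36  b  (32B, 4-aligned)
within Packet: y at 24
4 + 24 = 28

28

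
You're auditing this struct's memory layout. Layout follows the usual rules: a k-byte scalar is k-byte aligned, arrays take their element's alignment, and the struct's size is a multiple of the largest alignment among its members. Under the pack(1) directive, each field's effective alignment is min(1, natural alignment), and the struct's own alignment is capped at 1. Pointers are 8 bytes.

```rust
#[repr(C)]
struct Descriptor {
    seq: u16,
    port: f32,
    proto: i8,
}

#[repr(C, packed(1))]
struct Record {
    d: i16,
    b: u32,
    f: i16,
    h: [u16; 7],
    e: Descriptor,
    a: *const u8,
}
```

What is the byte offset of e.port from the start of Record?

Descriptor: seq at 0 (size 2, align 2) → ends 2; pad 2 to align 4 for port; port at 4 (size 4, align 4) → ends 8; proto at 8 (size 1, align 1) → ends 9; tail pad 3 to reach multiple of 4; total 12 bytes, alignment 4
d at 0 (size 2, align 1) → ends 2
b at 2 (size 4, align 1) → ends 6
f at 6 (size 2, align 1) → ends 8
h at 8 (size 14, align 1) → ends 22
e at 22 (size 12, align 1) → ends 34
within Descriptor: port at 4
22 + 4 = 26

26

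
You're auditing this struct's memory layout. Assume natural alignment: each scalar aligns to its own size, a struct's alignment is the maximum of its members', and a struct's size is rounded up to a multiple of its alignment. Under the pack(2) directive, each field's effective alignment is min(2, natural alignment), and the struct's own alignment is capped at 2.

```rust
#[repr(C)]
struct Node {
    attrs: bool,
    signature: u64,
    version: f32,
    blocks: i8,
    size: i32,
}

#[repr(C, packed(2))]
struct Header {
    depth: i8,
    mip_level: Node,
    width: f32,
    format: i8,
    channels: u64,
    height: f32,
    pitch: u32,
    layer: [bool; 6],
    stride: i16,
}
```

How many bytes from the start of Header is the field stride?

62

Node: attrs at 0 (size 1, align 1) → ends 1; pad 7 to align 8 for signature; signature at 8 (size 8, align 8) → ends 16; version at 16 (size 4, align 4) → ends 20; blocks at 20 (size 1, align 1) → ends 21; pad 3 to align 4 for size; size at 24 (size 4, align 4) → ends 28; tail pad 4 to reach multiple of 8; total 32 bytes, alignment 8
depth at 0 (size 1, align 1) → ends 1
pad 1 to align 2 for mip_level
mip_level at 2 (size 32, align 2) → ends 34
width at 34 (size 4, align 2) → ends 38
format at 38 (size 1, align 1) → ends 39
pad 1 to align 2 for channels
channels at 40 (size 8, align 2) → ends 48
height at 48 (size 4, align 2) → ends 52
pitch at 52 (size 4, align 2) → ends 56
layer at 56 (size 6, align 1) → ends 62
stride at 62 (size 2, align 2) → ends 64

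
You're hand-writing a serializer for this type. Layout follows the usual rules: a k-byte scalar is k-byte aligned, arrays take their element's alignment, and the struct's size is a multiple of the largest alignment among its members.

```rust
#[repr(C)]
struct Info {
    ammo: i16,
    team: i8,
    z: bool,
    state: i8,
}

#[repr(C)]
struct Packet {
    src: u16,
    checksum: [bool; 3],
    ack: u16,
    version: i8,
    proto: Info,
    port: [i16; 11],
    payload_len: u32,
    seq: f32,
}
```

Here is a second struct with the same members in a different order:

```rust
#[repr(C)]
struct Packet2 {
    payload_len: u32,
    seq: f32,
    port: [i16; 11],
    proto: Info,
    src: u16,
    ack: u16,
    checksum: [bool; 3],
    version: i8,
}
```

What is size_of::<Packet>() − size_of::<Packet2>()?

4

Info: ammo at 0 (size 2, align 2) → ends 2; team at 2 (size 1, align 1) → ends 3; z at 3 (size 1, align 1) → ends 4; state at 4 (size 1, align 1) → ends 5; tail pad 1 to reach multiple of 2; total 6 bytes, alignment 2
src at 0 (size 2, align 2) → ends 2
checksum at 2 (size 3, align 1) → ends 5
pad 1 to align 2 for ack
ack at 6 (size 2, align 2) → ends 8
version at 8 (size 1, align 1) → ends 9
pad 1 to align 2 for proto
proto at 10 (size 6, align 2) → ends 16
port at 16 (size 22, align 2) → ends 38
pad 2 to align 4 for payload_len
payload_len at 40 (size 4, align 4) → ends 44
seq at 44 (size 4, align 4) → ends 48
total 48 bytes, alignment 4
— Packet2 —
payload_len at 0 (size 4, align 4) → ends 4
seq at 4 (size 4, align 4) → ends 8
port at 8 (size 22, align 2) → ends 30
proto at 30 (size 6, align 2) → ends 36
src at 36 (size 2, align 2) → ends 38
ack at 38 (size 2, align 2) → ends 40
checksum at 40 (size 3, align 1) → ends 43
version at 43 (size 1, align 1) → ends 44
total 44 bytes, alignment 4
48 − 44 = 4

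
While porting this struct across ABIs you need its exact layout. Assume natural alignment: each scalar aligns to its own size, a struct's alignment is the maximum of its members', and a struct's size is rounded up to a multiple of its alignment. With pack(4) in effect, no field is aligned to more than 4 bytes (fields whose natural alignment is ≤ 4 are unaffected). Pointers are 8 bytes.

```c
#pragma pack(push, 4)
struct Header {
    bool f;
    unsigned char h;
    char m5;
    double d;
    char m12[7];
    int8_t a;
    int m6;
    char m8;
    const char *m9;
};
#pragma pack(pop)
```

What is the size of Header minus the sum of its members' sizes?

@0: f [1B, align 1] → 1
@1: h [1B, align 1] → 2
@2: m5 [1B, align 1] → 3
+1 pad (align 4)
@4: d [8B, align 4] → 12
@12: m12 [7B, align 1] → 19
@19: a [1B, align 1] → 20
@20: m6 [4B, align 4] → 24
@24: m8 [1B, align 1] → 25
+3 pad (align 4)
@28: m9 [8B, align 4] → 36
size 36, align 4
data bytes 32, size 36 → padding 4

4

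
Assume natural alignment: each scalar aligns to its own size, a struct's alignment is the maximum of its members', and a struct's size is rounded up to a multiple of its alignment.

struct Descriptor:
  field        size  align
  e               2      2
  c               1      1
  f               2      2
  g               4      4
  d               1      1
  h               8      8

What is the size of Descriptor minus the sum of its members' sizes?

@0: e [2B, align 2] → 2
@2: c [1B, align 1] → 3
+1 pad (align 2)
@4: f [2B, align 2] → 6
+2 pad (align 4)
@8: g [4B, align 4] → 12
@12: d [1B, align 1] → 13
+3 pad (align 8)
@16: h [8B, align 8] → 24
size 24, align 8
data bytes 18, size 24 → padding 6

6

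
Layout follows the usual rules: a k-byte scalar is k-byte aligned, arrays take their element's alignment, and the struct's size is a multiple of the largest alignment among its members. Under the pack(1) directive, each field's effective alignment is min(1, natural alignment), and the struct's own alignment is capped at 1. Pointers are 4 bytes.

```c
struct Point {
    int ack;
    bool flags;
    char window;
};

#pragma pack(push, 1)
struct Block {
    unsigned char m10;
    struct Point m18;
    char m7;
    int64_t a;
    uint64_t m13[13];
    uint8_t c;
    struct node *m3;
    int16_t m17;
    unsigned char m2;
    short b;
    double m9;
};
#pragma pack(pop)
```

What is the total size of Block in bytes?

Point: @0: ack [4B, align 4] → 4; @4: flags [1B, align 1] → 5; @5: window [1B, align 1] → 6; +2 tail pad (align 4); size 8, align 4
@0: m10 [1B, align 1] → 1
@1: m18 [8B, align 1] → 9
@9: m7 [1B, align 1] → 10
@10: a [8B, align 1] → 18
@18: m13 [104B, align 1] → 122
@122: c [1B, align 1] → 123
@123: m3 [4B, align 1] → 127
@127: m17 [2B, align 1] → 129
@129: m2 [1B, align 1] → 130
@130: b [2B, align 1] → 132
@132: m9 [8B, align 1] → 140
size 140, align 1

140 bytes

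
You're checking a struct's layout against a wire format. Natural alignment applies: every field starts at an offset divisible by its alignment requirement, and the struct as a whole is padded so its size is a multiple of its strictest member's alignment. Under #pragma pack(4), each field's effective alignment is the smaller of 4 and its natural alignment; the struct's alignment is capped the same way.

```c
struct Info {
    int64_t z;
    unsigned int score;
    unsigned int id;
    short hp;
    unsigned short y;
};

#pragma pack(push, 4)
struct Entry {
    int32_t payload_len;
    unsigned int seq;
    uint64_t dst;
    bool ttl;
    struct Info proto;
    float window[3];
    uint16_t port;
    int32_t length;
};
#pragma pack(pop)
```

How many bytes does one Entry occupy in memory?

64

Info: z at 0 (size 8, align 8) → ends 8; score at 8 (size 4, align 4) → ends 12; id at 12 (size 4, align 4) → ends 16; hp at 16 (size 2, align 2) → ends 18; y at 18 (size 2, align 2) → ends 20; tail pad 4 to reach multiple of 8; total 24 bytes, alignment 8
payload_len at 0 (size 4, align 4) → ends 4
seq at 4 (size 4, align 4) → ends 8
dst at 8 (size 8, align 4) → ends 16
ttl at 16 (size 1, align 1) → ends 17
pad 3 to align 4 for proto
proto at 20 (size 24, align 4) → ends 44
window at 44 (size 12, align 4) → ends 56
port at 56 (size 2, align 2) → ends 58
pad 2 to align 4 for length
length at 60 (size 4, align 4) → ends 64
total 64 bytes, alignment 4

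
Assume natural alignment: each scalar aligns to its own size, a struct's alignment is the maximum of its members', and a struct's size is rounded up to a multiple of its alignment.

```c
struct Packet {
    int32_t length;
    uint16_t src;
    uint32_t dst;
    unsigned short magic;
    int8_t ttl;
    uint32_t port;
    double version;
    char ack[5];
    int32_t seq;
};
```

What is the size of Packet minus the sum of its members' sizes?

@0: length [4B, align 4] → 4
@4: src [2B, align 2] → 6
+2 pad (align 4)
@8: dst [4B, align 4] → 12
@12: magic [2B, align 2] → 14
@14: ttl [1B, align 1] → 15
+1 pad (align 4)
@16: port [4B, align 4] → 20
+4 pad (align 8)
@24: version [8B, align 8] → 32
@32: ack [5B, align 1] → 37
+3 pad (align 4)
@40: seq [4B, align 4] → 44
+4 tail pad (align 8)
size 48, align 8
data bytes 34, size 48 → padding 14

14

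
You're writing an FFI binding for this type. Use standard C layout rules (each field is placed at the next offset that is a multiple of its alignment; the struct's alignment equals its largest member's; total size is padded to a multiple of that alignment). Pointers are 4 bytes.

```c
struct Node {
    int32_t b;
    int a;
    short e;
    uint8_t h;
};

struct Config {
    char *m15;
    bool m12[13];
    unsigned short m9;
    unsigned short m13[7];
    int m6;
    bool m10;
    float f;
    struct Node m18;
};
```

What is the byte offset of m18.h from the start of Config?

Node: @0: b [4B, align 4] → 4; @4: a [4B, align 4] → 8; @8: e [2B, align 2] → 10; @10: h [1B, align 1] → 11; +1 tail pad (align 4); size 12, align 4
@0: m15 [4B, align 4] → 4
@4: m12 [13B, align 1] → 17
+1 pad (align 2)
@18: m9 [2B, align 2] → 20
@20: m13 [14B, align 2] → 34
+2 pad (align 4)
@36: m6 [4B, align 4] → 40
@40: m10 [1B, align 1] → 41
+3 pad (align 4)
@44: f [4B, align 4] → 48
@48: m18 [12B, align 4] → 60
within Node: h at 10
48 + 10 = 58

58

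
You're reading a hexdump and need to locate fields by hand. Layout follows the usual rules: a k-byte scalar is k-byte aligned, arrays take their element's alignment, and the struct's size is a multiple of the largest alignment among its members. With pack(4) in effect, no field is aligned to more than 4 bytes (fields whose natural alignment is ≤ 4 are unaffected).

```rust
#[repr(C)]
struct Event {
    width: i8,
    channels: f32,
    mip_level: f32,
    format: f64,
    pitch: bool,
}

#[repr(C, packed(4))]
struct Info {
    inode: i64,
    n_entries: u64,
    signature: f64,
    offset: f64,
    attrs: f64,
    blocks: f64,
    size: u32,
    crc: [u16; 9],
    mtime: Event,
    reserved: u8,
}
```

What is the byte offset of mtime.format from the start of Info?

88

Event: width at 0 (size 1, align 1) → ends 1; pad 3 to align 4 for channels; channels at 4 (size 4, align 4) → ends 8; mip_level at 8 (size 4, align 4) → ends 12; pad 4 to align 8 for format; format at 16 (size 8, align 8) → ends 24; pitch at 24 (size 1, align 1) → ends 25; tail pad 7 to reach multiple of 8; total 32 bytes, alignment 8
inode at 0 (size 8, align 4) → ends 8
n_entries at 8 (size 8, align 4) → ends 16
signature at 16 (size 8, align 4) → ends 24
offset at 24 (size 8, align 4) → ends 32
attrs at 32 (size 8, align 4) → ends 40
blocks at 40 (size 8, align 4) → ends 48
size at 48 (size 4, align 4) → ends 52
crc at 52 (size 18, align 2) → ends 70
pad 2 to align 4 for mtime
mtime at 72 (size 32, align 4) → ends 104
within Event: format at 16
72 + 16 = 88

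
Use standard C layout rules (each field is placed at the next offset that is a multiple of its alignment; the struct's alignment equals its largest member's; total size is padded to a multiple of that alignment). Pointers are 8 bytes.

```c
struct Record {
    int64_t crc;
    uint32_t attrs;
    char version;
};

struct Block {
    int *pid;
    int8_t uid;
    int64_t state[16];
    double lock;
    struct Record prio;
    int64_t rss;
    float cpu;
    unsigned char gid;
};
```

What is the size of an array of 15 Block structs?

Record: crc at 0 (size 8, align 8) → ends 8; attrs at 8 (size 4, align 4) → ends 12; version at 12 (size 1, align 1) → ends 13; tail pad 3 to reach multiple of 8; total 16 bytes, alignment 8
pid at 0 (size 8, align 8) → ends 8
uid at 8 (size 1, align 1) → ends 9
pad 7 to align 8 for state
state at 16 (size 128, align 8) → ends 144
lock at 144 (size 8, align 8) → ends 152
prio at 152 (size 16, align 8) → ends 168
rss at 168 (size 8, align 8) → ends 176
cpu at 176 (size 4, align 4) → ends 180
gid at 180 (size 1, align 1) → ends 181
tail pad 3 to reach multiple of 8
total 184 bytes, alignment 8
array of 15: 15 × 184 = 2760

2760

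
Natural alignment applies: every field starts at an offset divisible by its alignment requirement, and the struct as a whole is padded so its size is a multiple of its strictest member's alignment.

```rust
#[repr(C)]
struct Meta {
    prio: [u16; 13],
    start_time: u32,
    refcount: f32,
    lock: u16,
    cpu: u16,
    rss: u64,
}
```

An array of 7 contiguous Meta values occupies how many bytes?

prio at 0 (size 26, align 2) → ends 26
pad 2 to align 4 for start_time
start_time at 28 (size 4, align 4) → ends 32
refcount at 32 (size 4, align 4) → ends 36
lock at 36 (size 2, align 2) → ends 38
cpu at 38 (size 2, align 2) → ends 40
rss at 40 (size 8, align 8) → ends 48
total 48 bytes, alignment 8
array of 7: 7 × 48 = 336

336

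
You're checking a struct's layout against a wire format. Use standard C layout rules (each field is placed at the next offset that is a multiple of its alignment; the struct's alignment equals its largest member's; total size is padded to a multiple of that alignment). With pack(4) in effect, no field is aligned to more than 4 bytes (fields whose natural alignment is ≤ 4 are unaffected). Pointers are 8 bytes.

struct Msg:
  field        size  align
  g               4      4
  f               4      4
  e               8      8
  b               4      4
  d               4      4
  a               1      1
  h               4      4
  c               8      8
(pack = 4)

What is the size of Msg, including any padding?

40

@0: g [4B, align 4] → 4
@4: f [4B, align 4] → 8
@8: e [8B, align 4] → 16
@16: b [4B, align 4] → 20
@20: d [4B, align 4] → 24
@24: a [1B, align 1] → 25
+3 pad (align 4)
@28: h [4B, align 4] → 32
@32: c [8B, align 4] → 40
size 40, align 4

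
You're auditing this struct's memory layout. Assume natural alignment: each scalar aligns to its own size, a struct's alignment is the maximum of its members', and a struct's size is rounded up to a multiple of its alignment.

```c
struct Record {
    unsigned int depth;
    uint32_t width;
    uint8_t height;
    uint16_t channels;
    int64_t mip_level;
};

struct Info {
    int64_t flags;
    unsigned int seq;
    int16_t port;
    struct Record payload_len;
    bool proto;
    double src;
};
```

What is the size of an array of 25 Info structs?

Record: 0..4  depth  (4B, 4-aligned); 4..8  width  (4B, 4-aligned); 8..9  height  (1B, 1-aligned); 9..10  -- padding (1B); 10..12  channels  (2B, 2-aligned); 12..16  -- padding (4B); 16..24  mip_level  (8B, 8-aligned); sizeof = 24, alignof = 8
0..8  flags  (8B, 8-aligned)
8..12  seq  (4B, 4-aligned)
12..14  port  (2B, 2-aligned)
14..16  -- padding (2B)
16..40  payload_len  (24B, 8-aligned)
40..41  proto  (1B, 1-aligned)
41..48  -- padding (7B)
48..56  src  (8B, 8-aligned)
sizeof = 56, alignof = 8
array of 25: 25 × 56 = 1400

1400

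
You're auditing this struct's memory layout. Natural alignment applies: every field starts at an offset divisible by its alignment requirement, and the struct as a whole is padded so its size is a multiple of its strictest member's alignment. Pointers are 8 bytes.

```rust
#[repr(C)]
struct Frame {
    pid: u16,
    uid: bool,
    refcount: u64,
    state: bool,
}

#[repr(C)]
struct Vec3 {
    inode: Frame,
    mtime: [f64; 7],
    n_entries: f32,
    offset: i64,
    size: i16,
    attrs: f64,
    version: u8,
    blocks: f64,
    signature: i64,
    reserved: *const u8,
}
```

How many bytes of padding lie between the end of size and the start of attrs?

6

Frame: 0..2  pid  (2B, 2-aligned); 2..3  uid  (1B, 1-aligned); 3..8  -- padding (5B); 8..16  refcount  (8B, 8-aligned); 16..17  state  (1B, 1-aligned); 17..24  -- tail padding (7B); sizeof = 24, alignof = 8
0..24  inode  (24B, 8-aligned)
24..80  mtime  (56B, 8-aligned)
80..84  n_entries  (4B, 4-aligned)
84..88  -- padding (4B)
88..96  offset  (8B, 8-aligned)
96..98  size  (2B, 2-aligned)
98..104  -- padding (6B)
104..112  attrs  (8B, 8-aligned)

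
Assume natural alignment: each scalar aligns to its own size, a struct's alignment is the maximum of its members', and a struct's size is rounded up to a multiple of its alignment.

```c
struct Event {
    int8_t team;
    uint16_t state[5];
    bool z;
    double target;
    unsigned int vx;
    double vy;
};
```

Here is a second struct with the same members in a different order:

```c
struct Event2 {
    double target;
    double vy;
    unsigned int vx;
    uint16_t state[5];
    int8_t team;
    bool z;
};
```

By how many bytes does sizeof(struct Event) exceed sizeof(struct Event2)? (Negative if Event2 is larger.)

team at 0 (size 1, align 1) → ends 1
pad 1 to align 2 for state
state at 2 (size 10, align 2) → ends 12
z at 12 (size 1, align 1) → ends 13
pad 3 to align 8 for target
target at 16 (size 8, align 8) → ends 24
vx at 24 (size 4, align 4) → ends 28
pad 4 to align 8 for vy
vy at 32 (size 8, align 8) → ends 40
total 40 bytes, alignment 8
— Event2 —
target at 0 (size 8, align 8) → ends 8
vy at 8 (size 8, align 8) → ends 16
vx at 16 (size 4, align 4) → ends 20
state at 20 (size 10, align 2) → ends 30
team at 30 (size 1, align 1) → ends 31
z at 31 (size 1, align 1) → ends 32
total 32 bytes, alignment 8
40 − 32 = 8

8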